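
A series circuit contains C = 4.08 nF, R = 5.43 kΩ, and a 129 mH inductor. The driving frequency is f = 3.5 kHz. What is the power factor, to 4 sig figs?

ω = 2πf = 21990 rad/s
X_L = ωL = 2837 Ω
X_C = 1/(ωC) = 11150 Ω
Net reactance X = X_L − X_C = -8308 Ω
Z = 5430 − j8308 Ω
|Z| = √(5430² + 8308²) = 9925 Ω
∠Z = arctan(-8308/5430) = -56.83°
cos φ = cos(-56.83°) = 0.5471

0.5471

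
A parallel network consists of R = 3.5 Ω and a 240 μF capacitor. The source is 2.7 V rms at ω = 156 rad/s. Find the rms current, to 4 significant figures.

778.0 mA

X_C = 1/(ωC) = 26.71 Ω
Parallel: admittances add. Y = 1/R + jωC
Y = (0.2857 + j0.03744) S
|Y| = 0.2882 S → |Z| = 1/|Y| = 3.470 Ω, ∠Z = −∠Y = -7.466°
I = V/|Z| = 2.7/3.470 = 778.0 mA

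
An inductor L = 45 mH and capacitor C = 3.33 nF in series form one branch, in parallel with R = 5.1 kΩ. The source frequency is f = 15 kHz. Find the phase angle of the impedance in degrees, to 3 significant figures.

ω = 2πf = 94250 rad/s
X_L = ωL = 4240 Ω
X_C = 1/(ωC) = 3190 Ω
Branch 1: Z₁ = R = 5100 Ω
Branch 2 (series LC): Z₂ = j(X_L − X_C) = j1050 Ω
Parallel: Z = Z₁Z₂/(Z₁+Z₂), |Z| = 1030 Ω, ∠Z = 78.3°

78.3°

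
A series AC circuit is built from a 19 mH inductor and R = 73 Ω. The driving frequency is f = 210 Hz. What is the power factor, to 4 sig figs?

ω = 2πf = 1319 rad/s
X_L = ωL = 25.07 Ω
Z = 73.00 + j25.07 Ω
|Z| = √(73.00² + 25.07²) = 77.18 Ω
∠Z = arctan(25.07/73.00) = 18.95°
cos φ = cos(18.95°) = 0.9458

0.9458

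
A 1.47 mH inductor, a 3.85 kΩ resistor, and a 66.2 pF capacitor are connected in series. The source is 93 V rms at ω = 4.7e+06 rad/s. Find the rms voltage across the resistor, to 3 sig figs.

67.1 V

X_L = ωL = 6910 Ω
X_C = 1/(ωC) = 3210 Ω
Net reactance X = X_L − X_C = 3700 Ω
Z = 3850 + j3700 Ω
|Z| = √(3850² + 3700²) = 5340 Ω
I = V/|Z| = 17.4 mA
V_R = I·|Z_R| = 0.0174 × 3850 = 67.1 V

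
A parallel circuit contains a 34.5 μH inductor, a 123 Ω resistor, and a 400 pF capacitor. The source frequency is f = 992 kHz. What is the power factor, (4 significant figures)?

ω = 2πf = 6.233e+06 rad/s
X_L = ωL = 215.0 Ω
X_C = 1/(ωC) = 401.1 Ω
Parallel: admittances add. Y = 1/R + 1/(jωL) + jωC
Y = (0.008130 − j0.002157) S
|Y| = 0.008411 S → |Z| = 1/|Y| = 118.9 Ω, ∠Z = −∠Y = 14.86°
cos φ = cos(14.86°) = 0.9666

0.9666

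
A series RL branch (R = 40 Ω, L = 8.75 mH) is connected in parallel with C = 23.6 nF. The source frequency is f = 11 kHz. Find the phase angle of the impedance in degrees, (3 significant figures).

7.97°

ω = 2πf = 69120 rad/s
X_L = ωL = 605 Ω
X_C = 1/(ωC) = 613 Ω
Branch 1 (R+jX_L): Z₁ = 40.0 + j605 Ω, |Z₁| = 606 Ω
Branch 2 (−jX_C): Z₂ = −j613 Ω
Parallel: Z = Z₁Z₂/(Z₁+Z₂), |Z| = 9090 Ω, ∠Z = 7.97°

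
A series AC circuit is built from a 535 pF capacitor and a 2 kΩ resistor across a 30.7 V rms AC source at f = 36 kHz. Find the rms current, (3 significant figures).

3.61 mA

ω = 2πf = 226200 rad/s
X_C = 1/(ωC) = 8260 Ω
Z = 2000 − j8260 Ω
|Z| = √(2000² + 8260²) = 8500 Ω
I = V/|Z| = 30.7/8500 = 3.61 mA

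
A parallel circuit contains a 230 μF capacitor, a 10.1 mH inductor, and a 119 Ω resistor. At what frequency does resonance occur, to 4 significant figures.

ω₀ = 1/√(LC) = 1/√(0.0101 × 0.00023) = 656.1 rad/s
f₀ = ω₀/(2π) = 104.4 Hz

104.4 Hz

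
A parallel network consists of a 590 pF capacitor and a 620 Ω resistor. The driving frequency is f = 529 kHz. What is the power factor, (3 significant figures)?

ω = 2πf = 3.324e+06 rad/s
X_C = 1/(ωC) = 510 Ω
Parallel: admittances add. Y = 1/R + jωC
Y = (0.00161 + j0.00196) S
|Y| = 0.00254 S → |Z| = 1/|Y| = 394 Ω, ∠Z = −∠Y = -50.6°
cos φ = cos(-50.6°) = 0.635

0.635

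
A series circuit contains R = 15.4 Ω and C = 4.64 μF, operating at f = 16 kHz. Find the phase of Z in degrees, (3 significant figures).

ω = 2πf = 100500 rad/s
X_C = 1/(ωC) = 2.14 Ω
Z = 15.4 − j2.14 Ω
|Z| = √(15.4² + 2.14²) = 15.5 Ω
∠Z = arctan(-2.14/15.4) = -7.93°

-7.93°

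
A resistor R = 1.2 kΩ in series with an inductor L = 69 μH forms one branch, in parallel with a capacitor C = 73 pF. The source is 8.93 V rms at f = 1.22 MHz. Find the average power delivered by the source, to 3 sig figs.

55.6 mW

ω = 2πf = 7.665e+06 rad/s
X_L = ωL = 529 Ω
X_C = 1/(ωC) = 1790 Ω
Branch 1 (R+jX_L): Z₁ = 1200 + j529 Ω, |Z₁| = 1310 Ω
Branch 2 (−jX_C): Z₂ = −j1790 Ω
Parallel: Z = Z₁Z₂/(Z₁+Z₂), |Z| = 1350 Ω, ∠Z = -19.9°
I = V/|Z| = 6.63 mA
P = VI cos φ = 8.93 × 0.00663 × cos(-19.9°) = 55.6 mW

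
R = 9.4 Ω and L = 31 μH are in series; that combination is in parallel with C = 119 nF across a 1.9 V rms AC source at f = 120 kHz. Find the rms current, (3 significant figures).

104 mA

ω = 2πf = 754000 rad/s
X_L = ωL = 23.4 Ω
X_C = 1/(ωC) = 11.1 Ω
Branch 1 (R+jX_L): Z₁ = 9.40 + j23.4 Ω, |Z₁| = 25.2 Ω
Branch 2 (−jX_C): Z₂ = −j11.1 Ω
Parallel: Z = Z₁Z₂/(Z₁+Z₂), |Z| = 18.2 Ω, ∠Z = -74.4°
I = V/|Z| = 1.9/18.2 = 104 mA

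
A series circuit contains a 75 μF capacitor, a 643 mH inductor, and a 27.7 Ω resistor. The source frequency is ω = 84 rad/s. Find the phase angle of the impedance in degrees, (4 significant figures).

X_L = ωL = 54.01 Ω
X_C = 1/(ωC) = 158.7 Ω
Net reactance X = X_L − X_C = -104.7 Ω
Z = 27.70 − j104.7 Ω
|Z| = √(27.70² + 104.7²) = 108.3 Ω
∠Z = arctan(-104.7/27.70) = -75.18°

-75.18°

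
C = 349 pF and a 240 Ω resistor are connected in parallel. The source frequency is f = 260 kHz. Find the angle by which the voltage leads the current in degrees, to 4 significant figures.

-7.792°

ω = 2πf = 1.634e+06 rad/s
X_C = 1/(ωC) = 1754 Ω
Parallel: admittances add. Y = 1/R + jωC
Y = (0.004167 + j0.0005701) S
|Y| = 0.004205 S → |Z| = 1/|Y| = 237.8 Ω, ∠Z = −∠Y = -7.792°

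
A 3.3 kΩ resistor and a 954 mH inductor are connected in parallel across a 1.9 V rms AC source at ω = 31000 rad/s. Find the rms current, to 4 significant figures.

X_L = ωL = 29570 Ω
Parallel: admittances add. Y = 1/R + 1/(jωL)
Y = (0.0003030 − j3.381e-05) S
|Y| = 0.0003049 S → |Z| = 1/|Y| = 3280 Ω, ∠Z = −∠Y = 6.367°
I = V/|Z| = 1.9/3280 = 579.3 μA

579.3 μA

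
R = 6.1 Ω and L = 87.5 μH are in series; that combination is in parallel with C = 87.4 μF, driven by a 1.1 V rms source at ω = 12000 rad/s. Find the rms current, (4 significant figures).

X_L = ωL = 1.050 Ω
X_C = 1/(ωC) = 0.9535 Ω
Branch 1 (R+jX_L): Z₁ = 6.100 + j1.050 Ω, |Z₁| = 6.190 Ω
Branch 2 (−jX_C): Z₂ = −j0.9535 Ω
Parallel: Z = Z₁Z₂/(Z₁+Z₂), |Z| = 0.9674 Ω, ∠Z = -81.14°
I = V/|Z| = 1.1/0.9674 = 1.137 A

1.137 A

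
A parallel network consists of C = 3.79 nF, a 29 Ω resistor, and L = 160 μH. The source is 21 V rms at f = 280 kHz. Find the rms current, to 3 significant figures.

727 mA

ω = 2πf = 1.759e+06 rad/s
X_L = ωL = 281 Ω
X_C = 1/(ωC) = 150 Ω
Parallel: admittances add. Y = 1/R + 1/(jωL) + jωC
Y = (0.0345 + j0.00312) S
|Y| = 0.0346 S → |Z| = 1/|Y| = 28.9 Ω, ∠Z = −∠Y = -5.16°
I = V/|Z| = 21/28.9 = 727 mA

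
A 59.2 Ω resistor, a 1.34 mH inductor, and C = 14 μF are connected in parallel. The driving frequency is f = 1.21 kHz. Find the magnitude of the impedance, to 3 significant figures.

53.2 Ω

ω = 2πf = 7603 rad/s
X_L = ωL = 10.2 Ω
X_C = 1/(ωC) = 9.40 Ω
Parallel: admittances add. Y = 1/R + 1/(jωL) + jωC
Y = (0.0169 + j0.00828) S
|Y| = 0.0188 S → |Z| = 1/|Y| = 53.2 Ω, ∠Z = −∠Y = -26.1°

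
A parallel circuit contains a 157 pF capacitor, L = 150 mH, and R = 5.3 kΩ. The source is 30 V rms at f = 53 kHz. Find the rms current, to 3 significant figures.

ω = 2πf = 333000 rad/s
X_L = ωL = 50000 Ω
X_C = 1/(ωC) = 19100 Ω
Parallel: admittances add. Y = 1/R + 1/(jωL) + jωC
Y = (0.000189 + j3.23e-05) S
|Y| = 0.000191 S → |Z| = 1/|Y| = 5220 Ω, ∠Z = −∠Y = -9.70°
I = V/|Z| = 30/5220 = 5.74 mA

5.74 mA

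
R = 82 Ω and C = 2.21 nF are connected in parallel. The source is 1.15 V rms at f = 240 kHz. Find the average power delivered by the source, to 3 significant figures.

ω = 2πf = 1.508e+06 rad/s
X_C = 1/(ωC) = 300 Ω
Parallel: admittances add. Y = 1/R + jωC
Y = (0.0122 + j0.00333) S
|Y| = 0.0126 S → |Z| = 1/|Y| = 79.1 Ω, ∠Z = −∠Y = -15.3°
I = V/|Z| = 14.5 mA
P = VI cos φ = 1.15 × 0.0145 × cos(-15.3°) = 16.1 mW

16.1 mW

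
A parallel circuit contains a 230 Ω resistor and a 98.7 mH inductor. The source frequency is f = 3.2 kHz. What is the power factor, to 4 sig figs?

0.9934

ω = 2πf = 20110 rad/s
X_L = ωL = 1984 Ω
Parallel: admittances add. Y = 1/R + 1/(jωL)
Y = (0.004348 − j0.0005039) S
|Y| = 0.004377 S → |Z| = 1/|Y| = 228.5 Ω, ∠Z = −∠Y = 6.611°
cos φ = cos(6.611°) = 0.9934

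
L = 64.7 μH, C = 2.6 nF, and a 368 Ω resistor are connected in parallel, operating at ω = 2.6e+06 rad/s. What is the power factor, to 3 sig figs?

X_L = ωL = 168 Ω
X_C = 1/(ωC) = 148 Ω
Parallel: admittances add. Y = 1/R + 1/(jωL) + jωC
Y = (0.00272 + j0.000815) S
|Y| = 0.00284 S → |Z| = 1/|Y| = 352 Ω, ∠Z = −∠Y = -16.7°
cos φ = cos(-16.7°) = 0.958

0.958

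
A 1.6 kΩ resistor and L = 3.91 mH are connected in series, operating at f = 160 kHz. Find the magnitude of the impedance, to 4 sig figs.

ω = 2πf = 1.005e+06 rad/s
X_L = ωL = 3931 Ω
Z = 1600 + j3931 Ω
|Z| = √(1600² + 3931²) = 4244 Ω

4244 Ω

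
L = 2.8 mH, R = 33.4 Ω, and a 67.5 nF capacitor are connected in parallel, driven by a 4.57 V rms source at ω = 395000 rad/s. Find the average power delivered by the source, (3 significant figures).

625 mW

X_L = ωL = 1110 Ω
X_C = 1/(ωC) = 37.5 Ω
Parallel: admittances add. Y = 1/R + 1/(jωL) + jωC
Y = (0.0299 + j0.0258) S
|Y| = 0.0395 S → |Z| = 1/|Y| = 25.3 Ω, ∠Z = −∠Y = -40.7°
I = V/|Z| = 180 mA
P = VI cos φ = 4.57 × 0.180 × cos(-40.7°) = 625 mW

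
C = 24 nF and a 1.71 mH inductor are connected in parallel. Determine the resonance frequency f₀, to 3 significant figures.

24.8 kHz

ω₀ = 1/√(LC) = 1/√(0.00171 × 2.4e-08) = 156100 rad/s
f₀ = ω₀/(2π) = 24.8 kHz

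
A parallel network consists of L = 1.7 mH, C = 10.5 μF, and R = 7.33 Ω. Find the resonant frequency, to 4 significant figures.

ω₀ = 1/√(LC) = 1/√(0.0017 × 1.05e-05) = 7485 rad/s
f₀ = ω₀/(2π) = 1.191 kHz

1.191 kHz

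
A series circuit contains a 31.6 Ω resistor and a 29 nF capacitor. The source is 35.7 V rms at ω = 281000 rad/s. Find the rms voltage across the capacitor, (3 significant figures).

34.6 V

X_C = 1/(ωC) = 123 Ω
Z = 31.6 − j123 Ω
|Z| = √(31.6² + 123²) = 127 Ω
I = V/|Z| = 282 mA
V_C = I·|Z_C| = 0.282 × 123 = 34.6 V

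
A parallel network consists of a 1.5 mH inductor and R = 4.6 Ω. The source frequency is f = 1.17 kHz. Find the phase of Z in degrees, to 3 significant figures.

ω = 2πf = 7351 rad/s
X_L = ωL = 11.0 Ω
Parallel: admittances add. Y = 1/R + 1/(jωL)
Y = (0.217 − j0.0907) S
|Y| = 0.236 S → |Z| = 1/|Y| = 4.25 Ω, ∠Z = −∠Y = 22.6°

22.6°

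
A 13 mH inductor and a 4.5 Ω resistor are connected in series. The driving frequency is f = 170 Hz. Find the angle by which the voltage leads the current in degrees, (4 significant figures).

ω = 2πf = 1068 rad/s
X_L = ωL = 13.89 Ω
Z = 4.500 + j13.89 Ω
|Z| = √(4.500² + 13.89²) = 14.60 Ω
∠Z = arctan(13.89/4.500) = 72.04°

72.04°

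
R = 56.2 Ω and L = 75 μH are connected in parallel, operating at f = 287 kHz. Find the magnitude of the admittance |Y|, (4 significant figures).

ω = 2πf = 1.803e+06 rad/s
X_L = ωL = 135.2 Ω
Parallel: admittances add. Y = 1/R + 1/(jωL)
Y = (0.01779 − j0.007394) S
|Y| = 0.01927 S → |Z| = 1/|Y| = 51.90 Ω, ∠Z = −∠Y = 22.56°

19.27 mS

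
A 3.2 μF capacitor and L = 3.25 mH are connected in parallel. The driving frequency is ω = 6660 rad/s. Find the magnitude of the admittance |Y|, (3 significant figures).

24.9 mS

X_L = ωL = 21.6 Ω
X_C = 1/(ωC) = 46.9 Ω
Parallel: admittances add. Y = 1/(jωL) + jωC
Y = (0 − j0.0249) S
|Y| = 0.0249 S → |Z| = 1/|Y| = 40.2 Ω, ∠Z = −∠Y = 90.0°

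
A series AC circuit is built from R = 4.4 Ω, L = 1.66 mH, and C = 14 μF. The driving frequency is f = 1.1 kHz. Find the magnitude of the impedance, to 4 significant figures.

ω = 2πf = 6912 rad/s
X_L = ωL = 11.47 Ω
X_C = 1/(ωC) = 10.33 Ω
Net reactance X = X_L − X_C = 1.138 Ω
Z = 4.400 + j1.138 Ω
|Z| = √(4.400² + 1.138²) = 4.545 Ω

4.545 Ω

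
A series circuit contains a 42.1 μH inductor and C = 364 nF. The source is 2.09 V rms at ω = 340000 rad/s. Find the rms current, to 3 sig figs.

X_L = ωL = 14.3 Ω
X_C = 1/(ωC) = 8.08 Ω
Net reactance X = X_L − X_C = 6.23 Ω
Z = j6.23 Ω
|Z| = √(0² + 6.23²) = 6.23 Ω
I = V/|Z| = 2.09/6.23 = 335 mA

335 mA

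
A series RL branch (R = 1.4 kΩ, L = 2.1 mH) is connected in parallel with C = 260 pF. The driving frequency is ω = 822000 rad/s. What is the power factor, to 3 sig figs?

0.902

X_L = ωL = 1730 Ω
X_C = 1/(ωC) = 4680 Ω
Branch 1 (R+jX_L): Z₁ = 1400 + j1730 Ω, |Z₁| = 2220 Ω
Branch 2 (−jX_C): Z₂ = −j4680 Ω
Parallel: Z = Z₁Z₂/(Z₁+Z₂), |Z| = 3180 Ω, ∠Z = 25.6°
cos φ = cos(25.6°) = 0.902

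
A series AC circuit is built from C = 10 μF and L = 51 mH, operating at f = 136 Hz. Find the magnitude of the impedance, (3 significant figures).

73.4 Ω

ω = 2πf = 854.5 rad/s
X_L = ωL = 43.6 Ω
X_C = 1/(ωC) = 117 Ω
Net reactance X = X_L − X_C = -73.4 Ω
Z = − j73.4 Ω
|Z| = √(0² + 73.4²) = 73.4 Ω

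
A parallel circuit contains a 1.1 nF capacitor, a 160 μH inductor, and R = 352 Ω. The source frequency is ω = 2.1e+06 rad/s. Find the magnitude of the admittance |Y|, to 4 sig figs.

2.918 mS

X_L = ωL = 336.0 Ω
X_C = 1/(ωC) = 432.9 Ω
Parallel: admittances add. Y = 1/R + 1/(jωL) + jωC
Y = (0.002841 − j0.0006662) S
|Y| = 0.002918 S → |Z| = 1/|Y| = 342.7 Ω, ∠Z = −∠Y = 13.20°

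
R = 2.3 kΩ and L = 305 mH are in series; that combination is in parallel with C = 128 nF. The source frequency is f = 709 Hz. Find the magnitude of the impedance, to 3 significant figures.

ω = 2πf = 4455 rad/s
X_L = ωL = 1360 Ω
X_C = 1/(ωC) = 1750 Ω
Branch 1 (R+jX_L): Z₁ = 2300 + j1360 Ω, |Z₁| = 2670 Ω
Branch 2 (−jX_C): Z₂ = −j1750 Ω
Parallel: Z = Z₁Z₂/(Z₁+Z₂), |Z| = 2010 Ω, ∠Z = -49.7°

2010 Ω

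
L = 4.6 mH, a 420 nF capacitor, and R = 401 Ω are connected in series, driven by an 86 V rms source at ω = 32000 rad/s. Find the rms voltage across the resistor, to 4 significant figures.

84.62 V

X_L = ωL = 147.2 Ω
X_C = 1/(ωC) = 74.40 Ω
Net reactance X = X_L − X_C = 72.80 Ω
Z = 401.0 + j72.80 Ω
|Z| = √(401.0² + 72.80²) = 407.6 Ω
I = V/|Z| = 211.0 mA
V_R = I·|Z_R| = 0.2110 × 401.0 = 84.62 V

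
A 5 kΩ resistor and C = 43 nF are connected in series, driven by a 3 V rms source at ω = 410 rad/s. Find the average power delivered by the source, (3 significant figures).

13.9 μW

X_C = 1/(ωC) = 56700 Ω
Z = 5000 − j56700 Ω
|Z| = √(5000² + 56700²) = 56900 Ω
∠Z = arctan(-56700/5000) = -85.0°
I = V/|Z| = 52.7 μA
P = VI cos φ = 3 × 5.27e-05 × cos(-85.0°) = 13.9 μW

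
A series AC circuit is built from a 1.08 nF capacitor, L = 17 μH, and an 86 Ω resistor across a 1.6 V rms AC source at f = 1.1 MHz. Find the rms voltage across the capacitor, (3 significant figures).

2.45 V

ω = 2πf = 6.912e+06 rad/s
X_L = ωL = 117 Ω
X_C = 1/(ωC) = 134 Ω
Net reactance X = X_L − X_C = -16.5 Ω
Z = 86.0 − j16.5 Ω
|Z| = √(86.0² + 16.5²) = 87.6 Ω
I = V/|Z| = 18.3 mA
V_C = I·|Z_C| = 0.0183 × 134 = 2.45 V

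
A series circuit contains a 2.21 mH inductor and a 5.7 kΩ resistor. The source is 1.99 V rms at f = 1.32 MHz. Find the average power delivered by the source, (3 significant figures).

61.3 μW

ω = 2πf = 8.294e+06 rad/s
X_L = ωL = 18300 Ω
Z = 5700 + j18300 Ω
|Z| = √(5700² + 18300²) = 19200 Ω
∠Z = arctan(18300/5700) = 72.7°
I = V/|Z| = 104 μA
P = VI cos φ = 1.99 × 0.000104 × cos(72.7°) = 61.3 μW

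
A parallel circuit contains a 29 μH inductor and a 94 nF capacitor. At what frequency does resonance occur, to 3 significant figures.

ω₀ = 1/√(LC) = 1/√(2.9e-05 × 9.4e-08) = 605700 rad/s
f₀ = ω₀/(2π) = 96.4 kHz

96.4 kHz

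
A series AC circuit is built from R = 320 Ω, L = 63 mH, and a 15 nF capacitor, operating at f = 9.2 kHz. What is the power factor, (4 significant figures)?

ω = 2πf = 57810 rad/s
X_L = ωL = 3642 Ω
X_C = 1/(ωC) = 1153 Ω
Net reactance X = X_L − X_C = 2488 Ω
Z = 320.0 + j2488 Ω
|Z| = √(320.0² + 2488²) = 2509 Ω
∠Z = arctan(2488/320.0) = 82.67°
cos φ = cos(82.67°) = 0.1275

0.1275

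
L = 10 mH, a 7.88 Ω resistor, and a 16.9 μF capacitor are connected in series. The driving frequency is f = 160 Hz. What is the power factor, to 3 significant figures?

0.159

ω = 2πf = 1005 rad/s
X_L = ωL = 10.1 Ω
X_C = 1/(ωC) = 58.9 Ω
Net reactance X = X_L − X_C = -48.8 Ω
Z = 7.88 − j48.8 Ω
|Z| = √(7.88² + 48.8²) = 49.4 Ω
∠Z = arctan(-48.8/7.88) = -80.8°
cos φ = cos(-80.8°) = 0.159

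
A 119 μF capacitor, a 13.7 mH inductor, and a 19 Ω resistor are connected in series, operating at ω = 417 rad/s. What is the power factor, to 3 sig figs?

X_L = ωL = 5.71 Ω
X_C = 1/(ωC) = 20.2 Ω
Net reactance X = X_L − X_C = -14.4 Ω
Z = 19.0 − j14.4 Ω
|Z| = √(19.0² + 14.4²) = 23.9 Ω
∠Z = arctan(-14.4/19.0) = -37.2°
cos φ = cos(-37.2°) = 0.796

0.796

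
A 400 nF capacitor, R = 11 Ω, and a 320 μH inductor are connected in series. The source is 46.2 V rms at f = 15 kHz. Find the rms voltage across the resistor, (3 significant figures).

43.9 V

ω = 2πf = 94250 rad/s
X_L = ωL = 30.2 Ω
X_C = 1/(ωC) = 26.5 Ω
Net reactance X = X_L − X_C = 3.63 Ω
Z = 11.0 + j3.63 Ω
|Z| = √(11.0² + 3.63²) = 11.6 Ω
I = V/|Z| = 3.99 A
V_R = I·|Z_R| = 3.99 × 11.0 = 43.9 V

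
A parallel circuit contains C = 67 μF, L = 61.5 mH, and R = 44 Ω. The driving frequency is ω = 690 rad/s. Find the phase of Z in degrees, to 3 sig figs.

-44.9°

X_L = ωL = 42.4 Ω
X_C = 1/(ωC) = 21.6 Ω
Parallel: admittances add. Y = 1/R + 1/(jωL) + jωC
Y = (0.0227 + j0.0227) S
|Y| = 0.0321 S → |Z| = 1/|Y| = 31.2 Ω, ∠Z = −∠Y = -44.9°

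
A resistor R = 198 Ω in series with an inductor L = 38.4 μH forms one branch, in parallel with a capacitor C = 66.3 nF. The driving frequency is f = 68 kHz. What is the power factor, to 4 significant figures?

0.1769

ω = 2πf = 427300 rad/s
X_L = ωL = 16.41 Ω
X_C = 1/(ωC) = 35.30 Ω
Branch 1 (R+jX_L): Z₁ = 198.0 + j16.41 Ω, |Z₁| = 198.7 Ω
Branch 2 (−jX_C): Z₂ = −j35.30 Ω
Parallel: Z = Z₁Z₂/(Z₁+Z₂), |Z| = 35.26 Ω, ∠Z = -79.81°
cos φ = cos(-79.81°) = 0.1769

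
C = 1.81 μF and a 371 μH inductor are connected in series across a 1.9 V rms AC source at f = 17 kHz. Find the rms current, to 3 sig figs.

ω = 2πf = 106800 rad/s
X_L = ωL = 39.6 Ω
X_C = 1/(ωC) = 5.17 Ω
Net reactance X = X_L − X_C = 34.5 Ω
Z = j34.5 Ω
|Z| = √(0² + 34.5²) = 34.5 Ω
I = V/|Z| = 1.9/34.5 = 55.1 mA

55.1 mA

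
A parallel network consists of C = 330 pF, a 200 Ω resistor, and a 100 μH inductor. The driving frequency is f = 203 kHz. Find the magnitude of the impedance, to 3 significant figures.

112 Ω

ω = 2πf = 1.275e+06 rad/s
X_L = ωL = 128 Ω
X_C = 1/(ωC) = 2380 Ω
Parallel: admittances add. Y = 1/R + 1/(jωL) + jωC
Y = (0.00500 − j0.00742) S
|Y| = 0.00895 S → |Z| = 1/|Y| = 112 Ω, ∠Z = −∠Y = 56.0°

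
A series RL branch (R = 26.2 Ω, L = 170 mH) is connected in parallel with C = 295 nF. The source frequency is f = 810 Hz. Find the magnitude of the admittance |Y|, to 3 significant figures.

348 μS

ω = 2πf = 5089 rad/s
X_L = ωL = 865 Ω
X_C = 1/(ωC) = 666 Ω
Branch 1 (R+jX_L): Z₁ = 26.2 + j865 Ω, |Z₁| = 866 Ω
Branch 2 (−jX_C): Z₂ = −j666 Ω
Parallel: Z = Z₁Z₂/(Z₁+Z₂), |Z| = 2870 Ω, ∠Z = -84.2°
|Y| = 1/|Z| = 348 μS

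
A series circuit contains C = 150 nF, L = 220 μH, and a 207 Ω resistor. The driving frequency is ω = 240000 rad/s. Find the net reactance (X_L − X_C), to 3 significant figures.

25.0 Ω

X_L = ωL = 52.8 Ω
X_C = 1/(ωC) = 27.8 Ω
X = 52.8 − 27.8 = 25.0 Ω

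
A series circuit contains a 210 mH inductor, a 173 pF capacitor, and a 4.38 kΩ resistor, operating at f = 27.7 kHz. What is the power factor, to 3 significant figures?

ω = 2πf = 174000 rad/s
X_L = ωL = 36500 Ω
X_C = 1/(ωC) = 33200 Ω
Net reactance X = X_L − X_C = 3340 Ω
Z = 4380 + j3340 Ω
|Z| = √(4380² + 3340²) = 5510 Ω
∠Z = arctan(3340/4380) = 37.3°
cos φ = cos(37.3°) = 0.795

0.795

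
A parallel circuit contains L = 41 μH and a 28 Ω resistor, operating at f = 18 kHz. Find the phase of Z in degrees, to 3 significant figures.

ω = 2πf = 113100 rad/s
X_L = ωL = 4.64 Ω
Parallel: admittances add. Y = 1/R + 1/(jωL)
Y = (0.0357 − j0.216) S
|Y| = 0.219 S → |Z| = 1/|Y| = 4.57 Ω, ∠Z = −∠Y = 80.6°

80.6°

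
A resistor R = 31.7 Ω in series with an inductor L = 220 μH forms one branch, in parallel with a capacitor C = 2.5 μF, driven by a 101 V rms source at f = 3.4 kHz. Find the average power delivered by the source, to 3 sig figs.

ω = 2πf = 21360 rad/s
X_L = ωL = 4.70 Ω
X_C = 1/(ωC) = 18.7 Ω
Branch 1 (R+jX_L): Z₁ = 31.7 + j4.70 Ω, |Z₁| = 32.0 Ω
Branch 2 (−jX_C): Z₂ = −j18.7 Ω
Parallel: Z = Z₁Z₂/(Z₁+Z₂), |Z| = 17.3 Ω, ∠Z = -57.7°
I = V/|Z| = 5.83 A
P = VI cos φ = 101 × 5.83 × cos(-57.7°) = 315 W

315 W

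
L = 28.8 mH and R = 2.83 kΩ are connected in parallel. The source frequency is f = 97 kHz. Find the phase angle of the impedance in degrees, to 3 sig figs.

9.16°

ω = 2πf = 609500 rad/s
X_L = ωL = 17600 Ω
Parallel: admittances add. Y = 1/R + 1/(jωL)
Y = (0.000353 − j5.7e-05) S
|Y| = 0.000358 S → |Z| = 1/|Y| = 2790 Ω, ∠Z = −∠Y = 9.16°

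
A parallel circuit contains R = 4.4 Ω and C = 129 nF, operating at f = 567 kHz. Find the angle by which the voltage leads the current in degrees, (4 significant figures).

ω = 2πf = 3.563e+06 rad/s
X_C = 1/(ωC) = 2.176 Ω
Parallel: admittances add. Y = 1/R + jωC
Y = (0.2273 + j0.4596) S
|Y| = 0.5127 S → |Z| = 1/|Y| = 1.950 Ω, ∠Z = −∠Y = -63.69°

-63.69°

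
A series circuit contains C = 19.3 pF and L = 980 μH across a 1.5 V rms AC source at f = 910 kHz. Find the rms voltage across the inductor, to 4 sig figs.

2.430 V

ω = 2πf = 5.718e+06 rad/s
X_L = ωL = 5603 Ω
X_C = 1/(ωC) = 9062 Ω
Net reactance X = X_L − X_C = -3459 Ω
Z = − j3459 Ω
|Z| = √(0² + 3459²) = 3459 Ω
I = V/|Z| = 433.7 μA
V_L = I·|Z_L| = 0.0004337 × 5603 = 2.430 V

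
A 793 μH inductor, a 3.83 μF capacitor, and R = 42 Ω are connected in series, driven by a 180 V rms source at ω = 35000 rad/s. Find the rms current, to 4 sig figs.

X_L = ωL = 27.75 Ω
X_C = 1/(ωC) = 7.460 Ω
Net reactance X = X_L − X_C = 20.30 Ω
Z = 42.00 + j20.30 Ω
|Z| = √(42.00² + 20.30²) = 46.65 Ω
I = V/|Z| = 180/46.65 = 3.859 A

3.859 A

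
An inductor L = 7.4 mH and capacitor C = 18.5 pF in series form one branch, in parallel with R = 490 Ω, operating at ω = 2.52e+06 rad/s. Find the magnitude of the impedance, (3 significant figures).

X_L = ωL = 18600 Ω
X_C = 1/(ωC) = 21500 Ω
Branch 1: Z₁ = R = 490 Ω
Branch 2 (series LC): Z₂ = j(X_L − X_C) = −j2800 Ω
Parallel: Z = Z₁Z₂/(Z₁+Z₂), |Z| = 483 Ω, ∠Z = -9.92°

483 Ω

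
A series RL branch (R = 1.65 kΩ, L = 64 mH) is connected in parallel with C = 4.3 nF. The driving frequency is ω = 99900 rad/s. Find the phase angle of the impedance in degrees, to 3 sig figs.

-82.4°

X_L = ωL = 6390 Ω
X_C = 1/(ωC) = 2330 Ω
Branch 1 (R+jX_L): Z₁ = 1650 + j6390 Ω, |Z₁| = 6600 Ω
Branch 2 (−jX_C): Z₂ = −j2330 Ω
Parallel: Z = Z₁Z₂/(Z₁+Z₂), |Z| = 3500 Ω, ∠Z = -82.4°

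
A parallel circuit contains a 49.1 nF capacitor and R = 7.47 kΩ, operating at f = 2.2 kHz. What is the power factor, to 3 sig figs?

ω = 2πf = 13820 rad/s
X_C = 1/(ωC) = 1470 Ω
Parallel: admittances add. Y = 1/R + jωC
Y = (0.000134 + j0.000679) S
|Y| = 0.000692 S → |Z| = 1/|Y| = 1450 Ω, ∠Z = −∠Y = -78.8°
cos φ = cos(-78.8°) = 0.194

0.194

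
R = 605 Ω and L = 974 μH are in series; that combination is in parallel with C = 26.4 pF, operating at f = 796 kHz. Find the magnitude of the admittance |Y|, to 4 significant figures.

74.48 μS

ω = 2πf = 5.001e+06 rad/s
X_L = ωL = 4871 Ω
X_C = 1/(ωC) = 7574 Ω
Branch 1 (R+jX_L): Z₁ = 605.0 + j4871 Ω, |Z₁| = 4909 Ω
Branch 2 (−jX_C): Z₂ = −j7574 Ω
Parallel: Z = Z₁Z₂/(Z₁+Z₂), |Z| = 13430 Ω, ∠Z = 70.30°
|Y| = 1/|Z| = 74.48 μS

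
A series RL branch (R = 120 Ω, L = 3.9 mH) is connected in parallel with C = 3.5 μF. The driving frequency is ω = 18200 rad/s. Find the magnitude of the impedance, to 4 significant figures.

16.57 Ω

X_L = ωL = 70.98 Ω
X_C = 1/(ωC) = 15.70 Ω
Branch 1 (R+jX_L): Z₁ = 120.0 + j70.98 Ω, |Z₁| = 139.4 Ω
Branch 2 (−jX_C): Z₂ = −j15.70 Ω
Parallel: Z = Z₁Z₂/(Z₁+Z₂), |Z| = 16.57 Ω, ∠Z = -84.13°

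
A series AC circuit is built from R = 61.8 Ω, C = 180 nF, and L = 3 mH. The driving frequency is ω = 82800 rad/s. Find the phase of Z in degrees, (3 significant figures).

X_L = ωL = 248 Ω
X_C = 1/(ωC) = 67.1 Ω
Net reactance X = X_L − X_C = 181 Ω
Z = 61.8 + j181 Ω
|Z| = √(61.8² + 181²) = 192 Ω
∠Z = arctan(181/61.8) = 71.2°

71.2°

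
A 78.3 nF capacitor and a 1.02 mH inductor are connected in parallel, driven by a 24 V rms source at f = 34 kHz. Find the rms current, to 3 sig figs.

ω = 2πf = 213600 rad/s
X_L = ωL = 218 Ω
X_C = 1/(ωC) = 59.8 Ω
Parallel: admittances add. Y = 1/(jωL) + jωC
Y = (0 + j0.0121) S
|Y| = 0.0121 S → |Z| = 1/|Y| = 82.4 Ω, ∠Z = −∠Y = -90.0°
I = V/|Z| = 24/82.4 = 291 mA

291 mA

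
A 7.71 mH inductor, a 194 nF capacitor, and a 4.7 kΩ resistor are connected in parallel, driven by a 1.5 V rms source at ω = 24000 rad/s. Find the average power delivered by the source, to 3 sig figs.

X_L = ωL = 185 Ω
X_C = 1/(ωC) = 215 Ω
Parallel: admittances add. Y = 1/R + 1/(jωL) + jωC
Y = (0.000213 − j0.000748) S
|Y| = 0.000778 S → |Z| = 1/|Y| = 1290 Ω, ∠Z = −∠Y = 74.1°
I = V/|Z| = 1.17 mA
P = VI cos φ = 1.5 × 0.00117 × cos(74.1°) = 479 μW

479 μW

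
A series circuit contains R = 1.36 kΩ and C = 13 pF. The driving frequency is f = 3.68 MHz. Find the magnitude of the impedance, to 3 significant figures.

ω = 2πf = 2.312e+07 rad/s
X_C = 1/(ωC) = 3330 Ω
Z = 1360 − j3330 Ω
|Z| = √(1360² + 3330²) = 3590 Ω

3590 Ω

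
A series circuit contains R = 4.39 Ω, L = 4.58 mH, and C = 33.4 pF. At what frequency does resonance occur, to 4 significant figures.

406.9 kHz

ω₀ = 1/√(LC) = 1/√(0.00458 × 3.34e-11) = 2.557e+06 rad/s
f₀ = ω₀/(2π) = 406.9 kHz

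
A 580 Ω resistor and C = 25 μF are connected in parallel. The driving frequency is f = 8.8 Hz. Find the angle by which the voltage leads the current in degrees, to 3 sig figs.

ω = 2πf = 55.29 rad/s
X_C = 1/(ωC) = 723 Ω
Parallel: admittances add. Y = 1/R + jωC
Y = (0.00172 + j0.00138) S
|Y| = 0.00221 S → |Z| = 1/|Y| = 453 Ω, ∠Z = −∠Y = -38.7°

-38.7°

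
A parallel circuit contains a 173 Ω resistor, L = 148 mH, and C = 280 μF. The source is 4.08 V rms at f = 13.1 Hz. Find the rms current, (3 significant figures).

ω = 2πf = 82.31 rad/s
X_L = ωL = 12.2 Ω
X_C = 1/(ωC) = 43.4 Ω
Parallel: admittances add. Y = 1/R + 1/(jωL) + jωC
Y = (0.00578 − j0.0590) S
|Y| = 0.0593 S → |Z| = 1/|Y| = 16.9 Ω, ∠Z = −∠Y = 84.4°
I = V/|Z| = 4.08/16.9 = 242 mA

242 mA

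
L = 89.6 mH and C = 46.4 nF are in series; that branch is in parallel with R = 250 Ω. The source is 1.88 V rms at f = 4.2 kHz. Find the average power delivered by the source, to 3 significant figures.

ω = 2πf = 26390 rad/s
X_L = ωL = 2360 Ω
X_C = 1/(ωC) = 817 Ω
Branch 1: Z₁ = R = 250 Ω
Branch 2 (series LC): Z₂ = j(X_L − X_C) = j1550 Ω
Parallel: Z = Z₁Z₂/(Z₁+Z₂), |Z| = 247 Ω, ∠Z = 9.18°
I = V/|Z| = 7.62 mA
P = VI cos φ = 1.88 × 0.00762 × cos(9.18°) = 14.1 mW

14.1 mW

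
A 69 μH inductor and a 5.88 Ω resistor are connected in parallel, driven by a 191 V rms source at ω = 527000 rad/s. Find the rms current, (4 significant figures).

X_L = ωL = 36.36 Ω
Parallel: admittances add. Y = 1/R + 1/(jωL)
Y = (0.1701 − j0.02750) S
|Y| = 0.1723 S → |Z| = 1/|Y| = 5.805 Ω, ∠Z = −∠Y = 9.185°
I = V/|Z| = 191/5.805 = 32.90 A

32.90 A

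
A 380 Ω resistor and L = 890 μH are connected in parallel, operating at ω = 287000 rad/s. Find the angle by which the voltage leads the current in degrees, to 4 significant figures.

X_L = ωL = 255.4 Ω
Parallel: admittances add. Y = 1/R + 1/(jωL)
Y = (0.002632 − j0.003915) S
|Y| = 0.004717 S → |Z| = 1/|Y| = 212.0 Ω, ∠Z = −∠Y = 56.09°

56.09°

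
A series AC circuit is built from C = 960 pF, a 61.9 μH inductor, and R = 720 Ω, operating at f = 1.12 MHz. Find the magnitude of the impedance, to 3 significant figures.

ω = 2πf = 7.037e+06 rad/s
X_L = ωL = 436 Ω
X_C = 1/(ωC) = 148 Ω
Net reactance X = X_L − X_C = 288 Ω
Z = 720 + j288 Ω
|Z| = √(720² + 288²) = 775 Ω

775 Ω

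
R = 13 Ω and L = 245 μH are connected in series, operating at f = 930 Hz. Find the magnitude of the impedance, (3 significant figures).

13.1 Ω

ω = 2πf = 5843 rad/s
X_L = ωL = 1.43 Ω
Z = 13.0 + j1.43 Ω
|Z| = √(13.0² + 1.43²) = 13.1 Ω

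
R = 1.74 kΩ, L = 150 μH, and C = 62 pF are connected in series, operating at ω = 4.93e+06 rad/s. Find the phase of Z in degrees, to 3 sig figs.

-55.5°

X_L = ωL = 739 Ω
X_C = 1/(ωC) = 3270 Ω
Net reactance X = X_L − X_C = -2530 Ω
Z = 1740 − j2530 Ω
|Z| = √(1740² + 2530²) = 3070 Ω
∠Z = arctan(-2530/1740) = -55.5°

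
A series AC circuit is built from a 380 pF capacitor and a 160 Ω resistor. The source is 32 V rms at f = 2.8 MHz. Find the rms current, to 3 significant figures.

146 mA

ω = 2πf = 1.759e+07 rad/s
X_C = 1/(ωC) = 150 Ω
Z = 160 − j150 Ω
|Z| = √(160² + 150²) = 219 Ω
I = V/|Z| = 32/219 = 146 mA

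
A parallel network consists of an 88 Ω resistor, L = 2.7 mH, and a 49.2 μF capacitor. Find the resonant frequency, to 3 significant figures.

ω₀ = 1/√(LC) = 1/√(0.0027 × 4.92e-05) = 2744 rad/s
f₀ = ω₀/(2π) = 437 Hz

437 Hz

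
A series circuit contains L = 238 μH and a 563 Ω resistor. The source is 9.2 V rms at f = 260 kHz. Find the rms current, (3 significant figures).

ω = 2πf = 1.634e+06 rad/s
X_L = ωL = 389 Ω
Z = 563 + j389 Ω
|Z| = √(563² + 389²) = 684 Ω
I = V/|Z| = 9.2/684 = 13.4 mA

13.4 mA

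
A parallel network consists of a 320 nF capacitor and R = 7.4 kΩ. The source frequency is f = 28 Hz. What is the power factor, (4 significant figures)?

0.9231

ω = 2πf = 175.9 rad/s
X_C = 1/(ωC) = 17760 Ω
Parallel: admittances add. Y = 1/R + jωC
Y = (0.0001351 + j5.63e-05) S
|Y| = 0.0001464 S → |Z| = 1/|Y| = 6831 Ω, ∠Z = −∠Y = -22.62°
cos φ = cos(-22.62°) = 0.9231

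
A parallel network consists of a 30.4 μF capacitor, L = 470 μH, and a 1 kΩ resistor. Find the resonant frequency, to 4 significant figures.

ω₀ = 1/√(LC) = 1/√(0.00047 × 3.04e-05) = 8366 rad/s
f₀ = ω₀/(2π) = 1.331 kHz

1.331 kHz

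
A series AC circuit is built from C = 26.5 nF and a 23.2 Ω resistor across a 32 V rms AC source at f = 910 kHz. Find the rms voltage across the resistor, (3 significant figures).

30.8 V

ω = 2πf = 5.718e+06 rad/s
X_C = 1/(ωC) = 6.60 Ω
Z = 23.2 − j6.60 Ω
|Z| = √(23.2² + 6.60²) = 24.1 Ω
I = V/|Z| = 1.33 A
V_R = I·|Z_R| = 1.33 × 23.2 = 30.8 V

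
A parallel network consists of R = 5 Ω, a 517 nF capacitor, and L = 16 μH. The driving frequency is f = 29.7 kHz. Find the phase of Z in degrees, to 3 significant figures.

ω = 2πf = 186600 rad/s
X_L = ωL = 2.99 Ω
X_C = 1/(ωC) = 10.4 Ω
Parallel: admittances add. Y = 1/R + 1/(jωL) + jωC
Y = (0.200 − j0.238) S
|Y| = 0.311 S → |Z| = 1/|Y| = 3.21 Ω, ∠Z = −∠Y = 50.0°

50.0°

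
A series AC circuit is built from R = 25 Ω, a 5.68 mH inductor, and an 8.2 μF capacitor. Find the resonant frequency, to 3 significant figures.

ω₀ = 1/√(LC) = 1/√(0.00568 × 8.2e-06) = 4634 rad/s
f₀ = ω₀/(2π) = 737 Hz

737 Hz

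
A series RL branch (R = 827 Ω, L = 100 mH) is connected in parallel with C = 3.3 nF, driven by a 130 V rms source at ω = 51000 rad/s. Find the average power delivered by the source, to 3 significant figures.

X_L = ωL = 5100 Ω
X_C = 1/(ωC) = 5940 Ω
Branch 1 (R+jX_L): Z₁ = 827 + j5100 Ω, |Z₁| = 5170 Ω
Branch 2 (−jX_C): Z₂ = −j5940 Ω
Parallel: Z = Z₁Z₂/(Z₁+Z₂), |Z| = 26000 Ω, ∠Z = 36.3°
I = V/|Z| = 5.00 mA
P = VI cos φ = 130 × 0.00500 × cos(36.3°) = 524 mW

524 mW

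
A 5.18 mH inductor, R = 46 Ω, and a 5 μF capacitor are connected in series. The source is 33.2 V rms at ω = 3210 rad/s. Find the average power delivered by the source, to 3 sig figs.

X_L = ωL = 16.6 Ω
X_C = 1/(ωC) = 62.3 Ω
Net reactance X = X_L − X_C = -45.7 Ω
Z = 46.0 − j45.7 Ω
|Z| = √(46.0² + 45.7²) = 64.8 Ω
∠Z = arctan(-45.7/46.0) = -44.8°
I = V/|Z| = 512 mA
P = VI cos φ = 33.2 × 0.512 × cos(-44.8°) = 12.1 W

12.1 W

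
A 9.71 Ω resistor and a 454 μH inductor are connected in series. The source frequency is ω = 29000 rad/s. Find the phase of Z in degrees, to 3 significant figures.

53.6°

X_L = ωL = 13.2 Ω
Z = 9.71 + j13.2 Ω
|Z| = √(9.71² + 13.2²) = 16.4 Ω
∠Z = arctan(13.2/9.71) = 53.6°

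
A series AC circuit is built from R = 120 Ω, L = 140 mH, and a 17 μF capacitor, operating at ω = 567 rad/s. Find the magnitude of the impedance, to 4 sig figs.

122.4 Ω

X_L = ωL = 79.38 Ω
X_C = 1/(ωC) = 103.7 Ω
Net reactance X = X_L − X_C = -24.37 Ω
Z = 120.0 − j24.37 Ω
|Z| = √(120.0² + 24.37²) = 122.4 Ω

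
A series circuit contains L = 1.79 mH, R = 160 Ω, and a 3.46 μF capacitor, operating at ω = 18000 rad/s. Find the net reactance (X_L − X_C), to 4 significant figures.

X_L = ωL = 32.22 Ω
X_C = 1/(ωC) = 16.06 Ω
X = 32.22 − 16.06 = 16.16 Ω

16.16 Ω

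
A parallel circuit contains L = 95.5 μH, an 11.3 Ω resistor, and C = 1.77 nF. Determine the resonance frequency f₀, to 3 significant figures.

387 kHz

ω₀ = 1/√(LC) = 1/√(9.55e-05 × 1.77e-09) = 2.432e+06 rad/s
f₀ = ω₀/(2π) = 387 kHz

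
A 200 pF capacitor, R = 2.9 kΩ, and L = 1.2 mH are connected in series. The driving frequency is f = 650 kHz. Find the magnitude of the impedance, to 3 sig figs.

4680 Ω

ω = 2πf = 4.084e+06 rad/s
X_L = ωL = 4900 Ω
X_C = 1/(ωC) = 1220 Ω
Net reactance X = X_L − X_C = 3680 Ω
Z = 2900 + j3680 Ω
|Z| = √(2900² + 3680²) = 4680 Ω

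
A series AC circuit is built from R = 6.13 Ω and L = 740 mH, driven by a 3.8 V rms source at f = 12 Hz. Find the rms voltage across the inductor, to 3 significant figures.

3.78 V

ω = 2πf = 75.40 rad/s
X_L = ωL = 55.8 Ω
Z = 6.13 + j55.8 Ω
|Z| = √(6.13² + 55.8²) = 56.1 Ω
I = V/|Z| = 67.7 mA
V_L = I·|Z_L| = 0.0677 × 55.8 = 3.78 V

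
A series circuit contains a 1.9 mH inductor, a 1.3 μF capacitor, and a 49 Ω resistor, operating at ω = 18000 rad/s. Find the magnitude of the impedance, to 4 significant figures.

49.74 Ω

X_L = ωL = 34.20 Ω
X_C = 1/(ωC) = 42.74 Ω
Net reactance X = X_L − X_C = -8.535 Ω
Z = 49.00 − j8.535 Ω
|Z| = √(49.00² + 8.535²) = 49.74 Ω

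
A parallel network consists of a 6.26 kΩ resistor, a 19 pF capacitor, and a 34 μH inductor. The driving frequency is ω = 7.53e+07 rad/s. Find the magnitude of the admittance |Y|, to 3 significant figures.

X_L = ωL = 2560 Ω
X_C = 1/(ωC) = 699 Ω
Parallel: admittances add. Y = 1/R + 1/(jωL) + jωC
Y = (0.000160 + j0.00104) S
|Y| = 0.00105 S → |Z| = 1/|Y| = 950 Ω, ∠Z = −∠Y = -81.3°

1.05 mS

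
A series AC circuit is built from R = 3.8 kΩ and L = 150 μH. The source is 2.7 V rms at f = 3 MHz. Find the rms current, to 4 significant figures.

ω = 2πf = 1.885e+07 rad/s
X_L = ωL = 2827 Ω
Z = 3800 + j2827 Ω
|Z| = √(3800² + 2827²) = 4736 Ω
I = V/|Z| = 2.7/4736 = 570.0 μA

570.0 μA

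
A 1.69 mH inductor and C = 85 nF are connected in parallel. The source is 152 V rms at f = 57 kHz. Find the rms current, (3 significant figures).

4.38 A

ω = 2πf = 358100 rad/s
X_L = ωL = 605 Ω
X_C = 1/(ωC) = 32.8 Ω
Parallel: admittances add. Y = 1/(jωL) + jωC
Y = (0 + j0.0288) S
|Y| = 0.0288 S → |Z| = 1/|Y| = 34.7 Ω, ∠Z = −∠Y = -90.0°
I = V/|Z| = 152/34.7 = 4.38 A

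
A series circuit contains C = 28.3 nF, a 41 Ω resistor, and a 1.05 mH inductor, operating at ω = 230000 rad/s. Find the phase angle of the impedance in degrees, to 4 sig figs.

X_L = ωL = 241.5 Ω
X_C = 1/(ωC) = 153.6 Ω
Net reactance X = X_L − X_C = 87.87 Ω
Z = 41.00 + j87.87 Ω
|Z| = √(41.00² + 87.87²) = 96.96 Ω
∠Z = arctan(87.87/41.00) = 64.99°

64.99°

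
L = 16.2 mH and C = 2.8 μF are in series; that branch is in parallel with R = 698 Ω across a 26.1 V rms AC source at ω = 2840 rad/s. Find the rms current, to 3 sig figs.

X_L = ωL = 46.0 Ω
X_C = 1/(ωC) = 126 Ω
Branch 1: Z₁ = R = 698 Ω
Branch 2 (series LC): Z₂ = j(X_L − X_C) = −j79.7 Ω
Parallel: Z = Z₁Z₂/(Z₁+Z₂), |Z| = 79.2 Ω, ∠Z = -83.5°
I = V/|Z| = 26.1/79.2 = 329 mA

329 mA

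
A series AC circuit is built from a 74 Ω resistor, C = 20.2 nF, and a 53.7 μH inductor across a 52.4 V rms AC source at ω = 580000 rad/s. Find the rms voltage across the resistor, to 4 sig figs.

X_L = ωL = 31.15 Ω
X_C = 1/(ωC) = 85.35 Ω
Net reactance X = X_L − X_C = -54.21 Ω
Z = 74.00 − j54.21 Ω
|Z| = √(74.00² + 54.21²) = 91.73 Ω
I = V/|Z| = 571.2 mA
V_R = I·|Z_R| = 0.5712 × 74.00 = 42.27 V

42.27 V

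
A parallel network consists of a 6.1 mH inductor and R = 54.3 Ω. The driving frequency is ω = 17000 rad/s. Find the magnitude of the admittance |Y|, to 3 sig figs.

20.8 mS

X_L = ωL = 104 Ω
Parallel: admittances add. Y = 1/R + 1/(jωL)
Y = (0.0184 − j0.00964) S
|Y| = 0.0208 S → |Z| = 1/|Y| = 48.1 Ω, ∠Z = −∠Y = 27.6°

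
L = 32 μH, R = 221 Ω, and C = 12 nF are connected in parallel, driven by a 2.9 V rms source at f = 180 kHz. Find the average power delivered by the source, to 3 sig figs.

38.1 mW

ω = 2πf = 1.131e+06 rad/s
X_L = ωL = 36.2 Ω
X_C = 1/(ωC) = 73.7 Ω
Parallel: admittances add. Y = 1/R + 1/(jωL) + jωC
Y = (0.00452 − j0.0141) S
|Y| = 0.0148 S → |Z| = 1/|Y| = 67.7 Ω, ∠Z = −∠Y = 72.2°
I = V/|Z| = 42.8 mA
P = VI cos φ = 2.9 × 0.0428 × cos(72.2°) = 38.1 mW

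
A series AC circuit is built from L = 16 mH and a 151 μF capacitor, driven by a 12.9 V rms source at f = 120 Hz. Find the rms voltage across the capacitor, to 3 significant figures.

34.5 V

ω = 2πf = 754.0 rad/s
X_L = ωL = 12.1 Ω
X_C = 1/(ωC) = 8.78 Ω
Net reactance X = X_L − X_C = 3.28 Ω
Z = j3.28 Ω
|Z| = √(0² + 3.28²) = 3.28 Ω
I = V/|Z| = 3.93 A
V_C = I·|Z_C| = 3.93 × 8.78 = 34.5 V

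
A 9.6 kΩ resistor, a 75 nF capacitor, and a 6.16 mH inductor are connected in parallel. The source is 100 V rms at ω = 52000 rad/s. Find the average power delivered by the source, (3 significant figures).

1.04 W

X_L = ωL = 320 Ω
X_C = 1/(ωC) = 256 Ω
Parallel: admittances add. Y = 1/R + 1/(jωL) + jωC
Y = (0.000104 + j0.000778) S
|Y| = 0.000785 S → |Z| = 1/|Y| = 1270 Ω, ∠Z = −∠Y = -82.4°
I = V/|Z| = 78.5 mA
P = VI cos φ = 100 × 0.0785 × cos(-82.4°) = 1.04 W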